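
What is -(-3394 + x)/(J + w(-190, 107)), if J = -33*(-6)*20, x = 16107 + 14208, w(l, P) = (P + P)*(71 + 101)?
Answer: -26921/40768 ≈ -0.66035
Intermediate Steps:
w(l, P) = 344*P (w(l, P) = (2*P)*172 = 344*P)
x = 30315
J = 3960 (J = 198*20 = 3960)
-(-3394 + x)/(J + w(-190, 107)) = -(-3394 + 30315)/(3960 + 344*107) = -26921/(3960 + 36808) = -26921/40768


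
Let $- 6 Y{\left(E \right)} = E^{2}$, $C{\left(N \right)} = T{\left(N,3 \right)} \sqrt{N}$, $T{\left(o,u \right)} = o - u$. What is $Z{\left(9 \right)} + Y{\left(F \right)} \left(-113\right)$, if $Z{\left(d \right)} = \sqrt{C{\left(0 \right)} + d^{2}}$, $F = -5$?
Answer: $\frac{2879}{6} \approx 479.83$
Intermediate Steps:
$C{\left(N \right)} = \sqrt{N} \left(-3 + N\right)$ ($C{\left(N \right)} = \left(N - 3\right) \sqrt{N} = \left(-3 + N\right) \sqrt{N} = \sqrt{N} \left(-3 + N\right)$)
$Z{\left(d \right)} = \sqrt{d^{2}}$ ($Z{\left(d \right)} = \sqrt{\sqrt{0} \left(-3 + 0\right) + d^{2}} = \sqrt{0 \left(-3\right) + d^{2}} = \sqrt{0 + d^{2}} = \sqrt{d^{2}}$)
$Y{\left(E \right)} = - \frac{E^{2}}{6}$
$Z{\left(9 \right)} + Y{\left(F \right)} \left(-113\right) = \sqrt{9^{2}} + - \frac{\left(-5\right)^{2}}{6} \left(-113\right) = \sqrt{81} + \left(- \frac{1}{6}\right) 25 \left(-113\right) = 9 - - \frac{2825}{6} = 9 + \frac{2825}{6} = \frac{2879}{6}$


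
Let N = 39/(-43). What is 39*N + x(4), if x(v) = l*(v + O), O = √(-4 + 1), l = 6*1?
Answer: -489/43 + 6*I*√3 ≈ -11.372 + 10.392*I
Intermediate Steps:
l = 6
N = -39/43 (N = 39*(-1/43) = -39/43 ≈ -0.90698)
O = I*√3 (O = √(-3) = I*√3 ≈ 1.732*I)
x(v) = 6*v + 6*I*√3 (x(v) = 6*(v + I*√3) = 6*v + 6*I*√3)
39*N + x(4) = 39*(-39/43) + (6*4 + 6*I*√3) = -1521/43 + (24 + 6*I*√3) = -489/43 + 6*I*√3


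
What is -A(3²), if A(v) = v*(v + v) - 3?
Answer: -159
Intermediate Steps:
A(v) = -3 + 2*v² (A(v) = v*(2*v) - 3 = 2*v² - 3 = -3 + 2*v²)
-A(3²) = -(-3 + 2*(3²)²) = -(-3 + 2*9²) = -(-3 + 2*81) = -(-3 + 162) = -1*159 = -159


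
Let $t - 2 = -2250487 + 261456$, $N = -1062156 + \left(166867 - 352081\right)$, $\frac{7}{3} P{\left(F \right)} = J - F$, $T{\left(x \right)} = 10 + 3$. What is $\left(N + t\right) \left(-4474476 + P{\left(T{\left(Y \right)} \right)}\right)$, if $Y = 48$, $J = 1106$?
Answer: $\frac{101357715411147}{7} \approx 1.448 \cdot 10^{13}$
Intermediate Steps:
$T{\left(x \right)} = 13$
$P{\left(F \right)} = 474 - \frac{3 F}{7}$ ($P{\left(F \right)} = \frac{3 \left(1106 - F\right)}{7} = 474 - \frac{3 F}{7}$)
$N = -1247370$ ($N = -1062156 + \left(166867 - 352081\right) = -1062156 - 185214 = -1247370$)
$t = -1989029$ ($t = 2 + \left(-2250487 + 261456\right) = 2 - 1989031 = -1989029$)
$\left(N + t\right) \left(-4474476 + P{\left(T{\left(Y \right)} \right)}\right) = \left(-1247370 - 1989029\right) \left(-4474476 + \left(474 - \frac{39}{7}\right)\right) = - 3236399 \left(-4474476 + \left(474 - \frac{39}{7}\right)\right) = - 3236399 \left(-4474476 + \frac{3279}{7}\right) = \left(-3236399\right) \left(- \frac{31318053}{7}\right) = \frac{101357715411147}{7}$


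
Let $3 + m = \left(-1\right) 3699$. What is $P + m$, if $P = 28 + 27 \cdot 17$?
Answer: $-3215$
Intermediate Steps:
$m = -3702$ ($m = -3 - 3699 = -3702$)
$P = 487$ ($P = 28 + 459 = 487$)
$P + m = 487 - 3702 = -3215$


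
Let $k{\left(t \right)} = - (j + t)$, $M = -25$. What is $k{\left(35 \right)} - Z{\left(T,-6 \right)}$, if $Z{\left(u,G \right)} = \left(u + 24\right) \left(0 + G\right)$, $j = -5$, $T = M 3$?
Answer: $-336$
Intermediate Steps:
$T = -75$ ($T = \left(-25\right) 3 = -75$)
$Z{\left(u,G \right)} = G \left(24 + u\right)$ ($Z{\left(u,G \right)} = \left(24 + u\right) G = G \left(24 + u\right)$)
$k{\left(t \right)} = 5 - t$ ($k{\left(t \right)} = - (-5 + t) = 5 - t$)
$k{\left(35 \right)} - Z{\left(T,-6 \right)} = \left(5 - 35\right) - - 6 \left(24 - 75\right) = \left(5 - 35\right) - \left(-6\right) \left(-51\right) = -30 - 306 = -336$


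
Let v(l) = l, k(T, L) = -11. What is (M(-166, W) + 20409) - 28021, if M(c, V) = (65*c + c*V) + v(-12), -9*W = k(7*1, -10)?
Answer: -167552/9 ≈ -18617.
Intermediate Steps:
W = 11/9 (W = -1/9*(-11) = 11/9 ≈ 1.2222)
M(c, V) = -12 + 65*c + V*c (M(c, V) = (65*c + c*V) - 12 = (65*c + V*c) - 12 = -12 + 65*c + V*c)
(M(-166, W) + 20409) - 28021 = ((-12 + 65*(-166) + (11/9)*(-166)) + 20409) - 28021 = ((-12 - 10790 - 1826/9) + 20409) - 28021 = (-99044/9 + 20409) - 28021 = 84637/9 - 28021 = -167552/9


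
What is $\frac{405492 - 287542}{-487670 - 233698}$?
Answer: $- \frac{58975}{360684} \approx -0.16351$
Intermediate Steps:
$\frac{405492 - 287542}{-487670 - 233698} = \frac{117950}{-721368} = 117950 \left(- \frac{1}{721368}\right) = - \frac{58975}{360684}$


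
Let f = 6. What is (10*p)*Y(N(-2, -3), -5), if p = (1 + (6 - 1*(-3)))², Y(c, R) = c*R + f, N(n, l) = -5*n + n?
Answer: -34000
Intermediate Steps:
N(n, l) = -4*n
Y(c, R) = 6 + R*c (Y(c, R) = c*R + 6 = R*c + 6 = 6 + R*c)
p = 100 (p = (1 + (6 + 3))² = (1 + 9)² = 10² = 100)
(10*p)*Y(N(-2, -3), -5) = (10*100)*(6 - (-20)*(-2)) = 1000*(6 - 5*8) = 1000*(6 - 40) = 1000*(-34) = -34000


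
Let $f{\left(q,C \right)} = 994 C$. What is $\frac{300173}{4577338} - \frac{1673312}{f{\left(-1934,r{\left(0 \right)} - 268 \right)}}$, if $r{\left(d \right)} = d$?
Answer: $\frac{967409786159}{152420778062} \approx 6.347$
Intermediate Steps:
$\frac{300173}{4577338} - \frac{1673312}{f{\left(-1934,r{\left(0 \right)} - 268 \right)}} = \frac{300173}{4577338} - \frac{1673312}{994 \left(0 - 268\right)} = 300173 \cdot \frac{1}{4577338} - \frac{1673312}{994 \left(0 - 268\right)} = \frac{300173}{4577338} - \frac{1673312}{994 \left(-268\right)} = \frac{300173}{4577338} - \frac{1673312}{-266392} = \frac{300173}{4577338} - - \frac{209164}{33299} = \frac{300173}{4577338} + \frac{209164}{33299} = \frac{967409786159}{152420778062}$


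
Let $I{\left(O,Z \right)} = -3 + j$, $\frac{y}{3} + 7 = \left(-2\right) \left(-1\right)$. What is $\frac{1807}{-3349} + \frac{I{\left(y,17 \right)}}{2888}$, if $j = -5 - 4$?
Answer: $- \frac{1314701}{2417978} \approx -0.54372$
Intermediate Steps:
$j = -9$ ($j = -5 - 4 = -9$)
$y = -15$ ($y = -21 + 3 \left(\left(-2\right) \left(-1\right)\right) = -21 + 3 \cdot 2 = -21 + 6 = -15$)
$I{\left(O,Z \right)} = -12$ ($I{\left(O,Z \right)} = -3 - 9 = -12$)
$\frac{1807}{-3349} + \frac{I{\left(y,17 \right)}}{2888} = \frac{1807}{-3349} - \frac{12}{2888} = 1807 \left(- \frac{1}{3349}\right) - \frac{3}{722} = - \frac{1807}{3349} - \frac{3}{722} = - \frac{1314701}{2417978}$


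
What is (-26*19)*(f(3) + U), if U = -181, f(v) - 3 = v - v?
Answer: 87932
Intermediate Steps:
f(v) = 3 (f(v) = 3 + (v - v) = 3 + 0 = 3)
(-26*19)*(f(3) + U) = (-26*19)*(3 - 181) = -494*(-178) = 87932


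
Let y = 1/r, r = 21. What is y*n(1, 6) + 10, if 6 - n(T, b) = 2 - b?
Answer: 220/21 ≈ 10.476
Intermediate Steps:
n(T, b) = 4 + b (n(T, b) = 6 - (2 - b) = 6 + (-2 + b) = 4 + b)
y = 1/21 ≈ 0.047619
y*n(1, 6) + 10 = (4 + 6)/21 + 10 = (1/21)*10 + 10 = 10/21 + 10 = 220/21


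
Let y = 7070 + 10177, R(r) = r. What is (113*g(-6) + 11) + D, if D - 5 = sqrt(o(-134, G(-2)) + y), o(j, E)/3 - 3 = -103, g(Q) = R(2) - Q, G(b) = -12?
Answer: 920 + 3*sqrt(1883) ≈ 1050.2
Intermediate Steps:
y = 17247
g(Q) = 2 - Q
o(j, E) = -300 (o(j, E) = 9 + 3*(-103) = 9 - 309 = -300)
D = 5 + 3*sqrt(1883) (D = 5 + sqrt(-300 + 17247) = 5 + sqrt(16947) = 5 + 3*sqrt(1883) ≈ 135.18)
(113*g(-6) + 11) + D = (113*(2 - 1*(-6)) + 11) + (5 + 3*sqrt(1883)) = (113*(2 + 6) + 11) + (5 + 3*sqrt(1883)) = (113*8 + 11) + (5 + 3*sqrt(1883)) = (904 + 11) + (5 + 3*sqrt(1883)) = 915 + (5 + 3*sqrt(1883)) = 920 + 3*sqrt(1883)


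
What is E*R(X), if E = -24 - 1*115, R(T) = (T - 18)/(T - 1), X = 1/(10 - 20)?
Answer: -25159/11 ≈ -2287.2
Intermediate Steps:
X = -1/10 (X = 1/(-10) = -1/10 ≈ -0.10000)
R(T) = (-18 + T)/(-1 + T)
E = -139 (E = -24 - 115 = -139)
E*R(X) = -139*(-18 - 1/10)/(-1 - 1/10) = -139*(-181)/((-11/10)*10) = -(-1390)*(-181)/(11*10) = -139*181/11 = -25159/11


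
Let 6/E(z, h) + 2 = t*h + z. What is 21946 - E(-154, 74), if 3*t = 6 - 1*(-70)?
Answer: 56576779/2578 ≈ 21946.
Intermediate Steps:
t = 76/3 (t = (6 - 1*(-70))/3 = (6 + 70)/3 = (⅓)*76 = 76/3 ≈ 25.333)
E(z, h) = 6/(-2 + z + 76*h/3) (E(z, h) = 6/(-2 + (76*h/3 + z)) = 6/(-2 + (z + 76*h/3)) = 6/(-2 + z + 76*h/3))
21946 - E(-154, 74) = 21946 - 18/(-6 + 3*(-154) + 76*74) = 21946 - 18/(-6 - 462 + 5624) = 21946 - 18/5156 = 21946 - 1*9/2578 = 21946 - 9/2578 = 56576779/2578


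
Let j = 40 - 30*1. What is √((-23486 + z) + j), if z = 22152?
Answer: 2*I*√331 ≈ 36.387*I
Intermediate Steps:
j = 10 (j = 40 - 30 = 10)
√((-23486 + z) + j) = √((-23486 + 22152) + 10) = √(-1334 + 10) = √(-1324) = 2*I*√331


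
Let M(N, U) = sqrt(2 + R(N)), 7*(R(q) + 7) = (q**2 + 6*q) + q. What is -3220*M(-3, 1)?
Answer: -460*I*sqrt(329) ≈ -8343.6*I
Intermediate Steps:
R(q) = -7 + q + q**2/7 (R(q) = -7 + ((q**2 + 6*q) + q)/7 = -7 + (q**2 + 7*q)/7 = -7 + (q + q**2/7) = -7 + q + q**2/7)
M(N, U) = sqrt(-5 + N + N**2/7) (M(N, U) = sqrt(2 + (-7 + N + N**2/7)) = sqrt(-5 + N + N**2/7))
-3220*M(-3, 1) = -460*sqrt(-245 + 7*(-3)**2 + 49*(-3)) = -460*sqrt(-245 + 7*9 - 147) = -460*sqrt(-245 + 63 - 147) = -460*sqrt(-329) = -460*I*sqrt(329)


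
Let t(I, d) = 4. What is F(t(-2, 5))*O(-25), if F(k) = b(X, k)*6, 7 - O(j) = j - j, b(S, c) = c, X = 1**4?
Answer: 168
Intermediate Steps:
X = 1
O(j) = 7 (O(j) = 7 - (j - j) = 7 - 1*0 = 7 + 0 = 7)
F(k) = 6*k (F(k) = k*6 = 6*k)
F(t(-2, 5))*O(-25) = (6*4)*7 = 24*7 = 168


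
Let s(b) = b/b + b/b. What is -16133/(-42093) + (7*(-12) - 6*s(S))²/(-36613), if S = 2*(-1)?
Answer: 202748441/1541151009 ≈ 0.13156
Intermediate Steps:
S = -2
s(b) = 2 (s(b) = 1 + 1 = 2)
-16133/(-42093) + (7*(-12) - 6*s(S))²/(-36613) = -16133/(-42093) + (7*(-12) - 6*2)²/(-36613) = -16133*(-1/42093) + (-84 - 12)²*(-1/36613) = 16133/42093 + (-96)²*(-1/36613) = 16133/42093 + 9216*(-1/36613) = 16133/42093 - 9216/36613 = 202748441/1541151009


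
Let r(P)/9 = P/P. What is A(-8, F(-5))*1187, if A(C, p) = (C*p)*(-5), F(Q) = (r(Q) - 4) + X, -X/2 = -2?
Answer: 427320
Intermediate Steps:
X = 4 (X = -2*(-2) = 4)
r(P) = 9 (r(P) = 9*(P/P) = 9*1 = 9)
F(Q) = 9 (F(Q) = (9 - 4) + 4 = 5 + 4 = 9)
A(C, p) = -5*C*p
A(-8, F(-5))*1187 = -5*(-8)*9*1187 = 360*1187 = 427320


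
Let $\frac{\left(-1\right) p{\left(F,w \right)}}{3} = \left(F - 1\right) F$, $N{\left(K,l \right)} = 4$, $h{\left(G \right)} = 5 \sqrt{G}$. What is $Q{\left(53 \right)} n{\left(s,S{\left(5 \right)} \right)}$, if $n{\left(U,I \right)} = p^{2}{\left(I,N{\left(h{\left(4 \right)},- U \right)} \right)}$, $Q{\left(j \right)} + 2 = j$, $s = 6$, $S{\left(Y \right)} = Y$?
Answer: $183600$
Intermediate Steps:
$Q{\left(j \right)} = -2 + j$
$p{\left(F,w \right)} = - 3 F \left(-1 + F\right)$ ($p{\left(F,w \right)} = - 3 \left(F - 1\right) F = - 3 \left(-1 + F\right) F = - 3 F \left(-1 + F\right)$)
$n{\left(U,I \right)} = 9 I^{2} \left(1 - I\right)^{2}$ ($n{\left(U,I \right)} = \left(3 I \left(1 - I\right)\right)^{2} = 9 I^{2} \left(1 - I\right)^{2}$)
$Q{\left(53 \right)} n{\left(s,S{\left(5 \right)} \right)} = \left(-2 + 53\right) 9 \cdot 5^{2} \left(-1 + 5\right)^{2} = 51 \cdot 9 \cdot 25 \cdot 4^{2} = 51 \cdot 9 \cdot 25 \cdot 16 = 51 \cdot 3600 = 183600$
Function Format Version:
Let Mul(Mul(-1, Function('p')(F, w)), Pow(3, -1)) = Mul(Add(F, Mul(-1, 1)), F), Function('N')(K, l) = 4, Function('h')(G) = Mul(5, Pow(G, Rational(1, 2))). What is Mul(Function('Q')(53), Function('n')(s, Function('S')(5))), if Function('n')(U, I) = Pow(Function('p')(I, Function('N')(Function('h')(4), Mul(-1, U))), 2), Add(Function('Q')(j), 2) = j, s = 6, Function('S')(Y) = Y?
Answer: 183600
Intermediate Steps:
Function('Q')(j) = Add(-2, j)
Function('p')(F, w) = Mul(-3, F, Add(-1, F)) (Function('p')(F, w) = Mul(-3, Mul(Add(F, Mul(-1, 1)), F)) = Mul(-3, Mul(Add(F, -1), F)) = Mul(-3, Mul(Add(-1, F), F)) = Mul(-3, Mul(F, Add(-1, F))) = Mul(-3, F, Add(-1, F)))
Function('n')(U, I) = Mul(9, Pow(I, 2), Pow(Add(1, Mul(-1, I)), 2)) (Function('n')(U, I) = Pow(Mul(3, I, Add(1, Mul(-1, I))), 2) = Mul(9, Pow(I, 2), Pow(Add(1, Mul(-1, I)), 2)))
Mul(Function('Q')(53), Function('n')(s, Function('S')(5))) = Mul(Add(-2, 53), Mul(9, Pow(5, 2), Pow(Add(-1, 5), 2))) = Mul(51, Mul(9, 25, Pow(4, 2))) = Mul(51, Mul(9, 25, 16)) = Mul(51, 3600) = 183600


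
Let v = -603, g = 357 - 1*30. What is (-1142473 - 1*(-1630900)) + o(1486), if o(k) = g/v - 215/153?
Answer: 5006845213/10251 ≈ 4.8843e+5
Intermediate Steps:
g = 327 (g = 357 - 30 = 327)
o(k) = -19964/10251 (o(k) = 327/(-603) - 215/153 = 327*(-1/603) - 215*1/153 = -109/201 - 215/153 = -19964/10251)
(-1142473 - 1*(-1630900)) + o(1486) = (-1142473 - 1*(-1630900)) - 19964/10251 = (-1142473 + 1630900) - 19964/10251 = 488427 - 19964/10251 = 5006845213/10251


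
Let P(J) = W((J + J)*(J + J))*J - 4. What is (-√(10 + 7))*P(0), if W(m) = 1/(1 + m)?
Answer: 4*√17 ≈ 16.492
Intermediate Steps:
P(J) = -4 + J/(1 + 4*J²) (P(J) = J/(1 + (J + J)*(J + J)) - 4 = J/(1 + (2*J)*(2*J)) - 4 = J/(1 + 4*J²) - 4 = -4 + J/(1 + 4*J²))
(-√(10 + 7))*P(0) = (-√(10 + 7))*((-4 + 0 - 16*0²)/(1 + 4*0²)) = (-√17)*((-4 + 0 - 16*0)/(1 + 4*0)) = (-√17)*((-4 + 0 + 0)/(1 + 0)) = (-√17)*(-4/1) = (-√17)*(1*(-4)) = -√17*(-4) = 4*√17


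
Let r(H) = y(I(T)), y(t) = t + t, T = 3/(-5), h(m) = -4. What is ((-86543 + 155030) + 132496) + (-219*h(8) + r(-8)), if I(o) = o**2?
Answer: 5046493/25 ≈ 2.0186e+5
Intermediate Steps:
T = -3/5 (T = 3*(-1/5) = -3/5 ≈ -0.60000)
y(t) = 2*t
r(H) = 18/25 (r(H) = 2*(-3/5)**2 = 2*(9/25) = 18/25)
((-86543 + 155030) + 132496) + (-219*h(8) + r(-8)) = ((-86543 + 155030) + 132496) + (-219*(-4) + 18/25) = (68487 + 132496) + (876 + 18/25) = 200983 + 21918/25 = 5046493/25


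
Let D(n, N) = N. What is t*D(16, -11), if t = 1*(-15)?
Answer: 165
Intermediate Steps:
t = -15
t*D(16, -11) = -15*(-11) = 165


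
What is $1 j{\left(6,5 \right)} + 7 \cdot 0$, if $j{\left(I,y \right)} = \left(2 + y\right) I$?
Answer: $42$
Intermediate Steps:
$j{\left(I,y \right)} = I \left(2 + y\right)$
$1 j{\left(6,5 \right)} + 7 \cdot 0 = 1 \cdot 6 \left(2 + 5\right) + 7 \cdot 0 = 1 \cdot 6 \cdot 7 + 0 = 1 \cdot 42 + 0 = 42 + 0 = 42$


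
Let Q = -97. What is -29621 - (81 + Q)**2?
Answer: -29877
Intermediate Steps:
-29621 - (81 + Q)**2 = -29621 - (81 - 97)**2 = -29621 - 1*(-16)**2 = -29621 - 1*256 = -29621 - 256 = -29877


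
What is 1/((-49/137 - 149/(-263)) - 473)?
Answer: -36031/17035137 ≈ -0.0021151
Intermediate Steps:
1/((-49/137 - 149/(-263)) - 473) = 1/((-49*1/137 - 149*(-1/263)) - 473) = 1/((-49/137 + 149/263) - 473) = 1/(7526/36031 - 473) = 1/(-17035137/36031) = -36031/17035137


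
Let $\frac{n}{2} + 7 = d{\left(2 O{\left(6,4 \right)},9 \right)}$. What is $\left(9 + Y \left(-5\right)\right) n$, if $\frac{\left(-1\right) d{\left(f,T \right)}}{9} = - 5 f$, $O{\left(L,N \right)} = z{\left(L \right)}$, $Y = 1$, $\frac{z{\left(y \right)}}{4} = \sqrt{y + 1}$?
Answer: $-56 + 2880 \sqrt{7} \approx 7563.8$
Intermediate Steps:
$z{\left(y \right)} = 4 \sqrt{1 + y}$ ($z{\left(y \right)} = 4 \sqrt{y + 1} = 4 \sqrt{1 + y}$)
$O{\left(L,N \right)} = 4 \sqrt{1 + L}$
$d{\left(f,T \right)} = 45 f$ ($d{\left(f,T \right)} = - 9 \left(- 5 f\right) = 45 f$)
$n = -14 + 720 \sqrt{7}$ ($n = -14 + 2 \cdot 45 \cdot 2 \cdot 4 \sqrt{1 + 6} = -14 + 2 \cdot 45 \cdot 2 \cdot 4 \sqrt{7} = -14 + 2 \cdot 45 \cdot 8 \sqrt{7} = -14 + 2 \cdot 360 \sqrt{7} = -14 + 720 \sqrt{7} \approx 1890.9$)
$\left(9 + Y \left(-5\right)\right) n = \left(9 + 1 \left(-5\right)\right) \left(-14 + 720 \sqrt{7}\right) = \left(9 - 5\right) \left(-14 + 720 \sqrt{7}\right) = 4 \left(-14 + 720 \sqrt{7}\right) = -56 + 2880 \sqrt{7}$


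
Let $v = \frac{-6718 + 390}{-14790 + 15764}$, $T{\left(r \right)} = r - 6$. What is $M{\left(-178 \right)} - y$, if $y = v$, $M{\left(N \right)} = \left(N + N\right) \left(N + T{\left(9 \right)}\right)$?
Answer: $\frac{30343264}{487} \approx 62307.0$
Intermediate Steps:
$T{\left(r \right)} = -6 + r$
$M{\left(N \right)} = 2 N \left(3 + N\right)$ ($M{\left(N \right)} = \left(N + N\right) \left(N + \left(-6 + 9\right)\right) = 2 N \left(N + 3\right) = 2 N \left(3 + N\right)$)
$v = - \frac{3164}{487}$ ($v = - \frac{6328}{974} = \left(-6328\right) \frac{1}{974} = - \frac{3164}{487} \approx -6.4969$)
$y = - \frac{3164}{487} \approx -6.4969$
$M{\left(-178 \right)} - y = 2 \left(-178\right) \left(3 - 178\right) - - \frac{3164}{487} = 2 \left(-178\right) \left(-175\right) + \frac{3164}{487} = 62300 + \frac{3164}{487} = \frac{30343264}{487}$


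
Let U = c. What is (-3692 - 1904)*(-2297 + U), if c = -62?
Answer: 13200964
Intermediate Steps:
U = -62
(-3692 - 1904)*(-2297 + U) = (-3692 - 1904)*(-2297 - 62) = -5596*(-2359) = 13200964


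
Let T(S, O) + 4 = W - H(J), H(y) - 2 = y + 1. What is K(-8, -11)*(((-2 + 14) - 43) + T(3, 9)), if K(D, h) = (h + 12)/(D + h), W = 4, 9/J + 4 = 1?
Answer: 31/19 ≈ 1.6316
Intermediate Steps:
J = -3 (J = 9/(-4 + 1) = 9/(-3) = 9*(-1/3) = -3)
H(y) = 3 + y (H(y) = 2 + (y + 1) = 2 + (1 + y) = 3 + y)
K(D, h) = (12 + h)/(D + h)
T(S, O) = 0 (T(S, O) = -4 + (4 - (3 - 3)) = -4 + (4 - 1*0) = -4 + (4 + 0) = -4 + 4 = 0)
K(-8, -11)*(((-2 + 14) - 43) + T(3, 9)) = ((12 - 11)/(-8 - 11))*(((-2 + 14) - 43) + 0) = (1/(-19))*((12 - 43) + 0) = (-1/19*1)*(-31 + 0) = -1/19*(-31) = 31/19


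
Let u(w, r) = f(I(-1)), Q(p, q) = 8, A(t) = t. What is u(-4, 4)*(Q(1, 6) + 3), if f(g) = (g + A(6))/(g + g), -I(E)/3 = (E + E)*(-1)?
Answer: 0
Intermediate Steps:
I(E) = 6*E (I(E) = -3*(E + E)*(-1) = -3*2*E*(-1) = -(-6)*E = 6*E)
f(g) = (6 + g)/(2*g) (f(g) = (g + 6)/(g + g) = (6 + g)/((2*g)) = (6 + g)*(1/(2*g)) = (6 + g)/(2*g))
u(w, r) = 0 (u(w, r) = (6 + 6*(-1))/(2*((6*(-1)))) = (½)*(6 - 6)/(-6) = (½)*(-⅙)*0 = 0)
u(-4, 4)*(Q(1, 6) + 3) = 0*(8 + 3) = 0*11 = 0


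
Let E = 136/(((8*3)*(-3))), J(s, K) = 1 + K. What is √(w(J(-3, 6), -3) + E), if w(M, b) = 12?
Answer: √91/3 ≈ 3.1798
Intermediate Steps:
E = -17/9 (E = 136/((24*(-3))) = 136/(-72) = 136*(-1/72) = -17/9 ≈ -1.8889)
√(w(J(-3, 6), -3) + E) = √(12 - 17/9) = √(91/9) = √91/3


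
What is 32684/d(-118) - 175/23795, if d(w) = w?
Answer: -77773643/280781 ≈ -276.99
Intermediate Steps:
32684/d(-118) - 175/23795 = 32684/(-118) - 175/23795 = 32684*(-1/118) - 175*1/23795 = -16342/59 - 35/4759 = -77773643/280781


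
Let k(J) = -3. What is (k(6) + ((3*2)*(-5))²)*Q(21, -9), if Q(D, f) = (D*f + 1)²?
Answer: 31703568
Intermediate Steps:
Q(D, f) = (1 + D*f)²
(k(6) + ((3*2)*(-5))²)*Q(21, -9) = (-3 + ((3*2)*(-5))²)*(1 + 21*(-9))² = (-3 + (6*(-5))²)*(1 - 189)² = (-3 + (-30)²)*(-188)² = (-3 + 900)*35344 = 897*35344 = 31703568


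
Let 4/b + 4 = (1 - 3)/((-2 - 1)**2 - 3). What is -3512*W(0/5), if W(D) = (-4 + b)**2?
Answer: -14385152/169 ≈ -85119.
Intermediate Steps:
b = -12/13 (b = 4/(-4 + (1 - 3)/((-2 - 1)**2 - 3)) = 4/(-4 - 2/((-3)**2 - 3)) = 4/(-4 - 2/(9 - 3)) = 4/(-4 - 2/6) = 4/(-4 - 2*1/6) = 4/(-4 - 1/3) = 4/(-13/3) = 4*(-3/13) = -12/13 ≈ -0.92308)
W(D) = 4096/169 (W(D) = (-4 - 12/13)**2 = (-64/13)**2 = 4096/169)
-3512*W(0/5) = -3512*4096/169 = -14385152/169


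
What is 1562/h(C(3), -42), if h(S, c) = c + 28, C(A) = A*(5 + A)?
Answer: -781/7 ≈ -111.57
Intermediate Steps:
h(S, c) = 28 + c
1562/h(C(3), -42) = 1562/(28 - 42) = 1562/(-14) = 1562*(-1/14) = -781/7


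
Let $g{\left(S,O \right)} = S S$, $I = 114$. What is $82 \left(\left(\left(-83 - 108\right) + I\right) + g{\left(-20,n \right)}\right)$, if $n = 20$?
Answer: $26486$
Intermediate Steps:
$g{\left(S,O \right)} = S^{2}$
$82 \left(\left(\left(-83 - 108\right) + I\right) + g{\left(-20,n \right)}\right) = 82 \left(\left(\left(-83 - 108\right) + 114\right) + \left(-20\right)^{2}\right) = 82 \left(\left(-191 + 114\right) + 400\right) = 82 \left(-77 + 400\right) = 82 \cdot 323 = 26486$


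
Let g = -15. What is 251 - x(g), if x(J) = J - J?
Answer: 251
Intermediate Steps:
x(J) = 0
251 - x(g) = 251 - 1*0 = 251 + 0 = 251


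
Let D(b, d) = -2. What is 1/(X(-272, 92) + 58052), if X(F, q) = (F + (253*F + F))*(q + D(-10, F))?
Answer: -1/6184348 ≈ -1.6170e-7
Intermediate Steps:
X(F, q) = 255*F*(-2 + q) (X(F, q) = (F + (253*F + F))*(q - 2) = (F + 254*F)*(-2 + q) = (255*F)*(-2 + q) = 255*F*(-2 + q))
1/(X(-272, 92) + 58052) = 1/(255*(-272)*(-2 + 92) + 58052) = 1/(255*(-272)*90 + 58052) = 1/(-6242400 + 58052) = 1/(-6184348) = -1/6184348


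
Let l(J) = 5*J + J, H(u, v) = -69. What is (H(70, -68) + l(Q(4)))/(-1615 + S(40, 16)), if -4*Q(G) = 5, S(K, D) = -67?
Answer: 153/3364 ≈ 0.045482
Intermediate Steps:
Q(G) = -5/4 (Q(G) = -¼*5 = -5/4)
l(J) = 6*J
(H(70, -68) + l(Q(4)))/(-1615 + S(40, 16)) = (-69 + 6*(-5/4))/(-1615 - 67) = (-69 - 15/2)/(-1682) = -153/2*(-1/1682) = 153/3364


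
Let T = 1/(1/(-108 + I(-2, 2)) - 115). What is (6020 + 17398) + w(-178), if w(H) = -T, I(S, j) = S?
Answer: 296261228/12651 ≈ 23418.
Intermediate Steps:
T = -110/12651 (T = 1/(1/(-108 - 2) - 115) = 1/(1/(-110) - 115) = 1/(-1/110 - 115) = 1/(-12651/110) = -110/12651 ≈ -0.0086950)
w(H) = 110/12651 (w(H) = -1*(-110/12651) = 110/12651)
(6020 + 17398) + w(-178) = (6020 + 17398) + 110/12651 = 23418 + 110/12651 = 296261228/12651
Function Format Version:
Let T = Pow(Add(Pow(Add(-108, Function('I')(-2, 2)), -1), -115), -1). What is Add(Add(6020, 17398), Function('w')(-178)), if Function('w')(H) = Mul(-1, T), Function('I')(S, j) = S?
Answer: Rational(296261228, 12651) ≈ 23418.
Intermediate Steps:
T = Rational(-110, 12651) (T = Pow(Add(Pow(Add(-108, -2), -1), -115), -1) = Pow(Add(Pow(-110, -1), -115), -1) = Pow(Add(Rational(-1, 110), -115), -1) = Pow(Rational(-12651, 110), -1) = Rational(-110, 12651) ≈ -0.0086950)
Function('w')(H) = Rational(110, 12651) (Function('w')(H) = Mul(-1, Rational(-110, 12651)) = Rational(110, 12651))
Add(Add(6020, 17398), Function('w')(-178)) = Add(Add(6020, 17398), Rational(110, 12651)) = Add(23418, Rational(110, 12651)) = Rational(296261228, 12651)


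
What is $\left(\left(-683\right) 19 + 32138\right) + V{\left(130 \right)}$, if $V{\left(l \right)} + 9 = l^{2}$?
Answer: $36052$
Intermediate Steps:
$V{\left(l \right)} = -9 + l^{2}$
$\left(\left(-683\right) 19 + 32138\right) + V{\left(130 \right)} = \left(\left(-683\right) 19 + 32138\right) - \left(9 - 130^{2}\right) = \left(-12977 + 32138\right) + \left(-9 + 16900\right) = 19161 + 16891 = 36052$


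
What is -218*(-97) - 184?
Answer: 20962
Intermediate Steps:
-218*(-97) - 184 = 21146 - 184 = 20962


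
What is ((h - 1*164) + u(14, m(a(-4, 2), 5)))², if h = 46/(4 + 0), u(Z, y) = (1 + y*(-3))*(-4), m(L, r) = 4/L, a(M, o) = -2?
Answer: 130321/4 ≈ 32580.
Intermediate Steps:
u(Z, y) = -4 + 12*y (u(Z, y) = (1 - 3*y)*(-4) = -4 + 12*y)
h = 23/2 (h = 46/4 = (¼)*46 = 23/2 ≈ 11.500)
((h - 1*164) + u(14, m(a(-4, 2), 5)))² = ((23/2 - 1*164) + (-4 + 12*(4/(-2))))² = ((23/2 - 164) + (-4 + 12*(4*(-½))))² = (-305/2 + (-4 + 12*(-2)))² = (-305/2 + (-4 - 24))² = (-305/2 - 28)² = (-361/2)² = 130321/4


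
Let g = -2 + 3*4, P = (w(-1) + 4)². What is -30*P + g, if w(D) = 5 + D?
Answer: -1910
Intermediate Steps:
P = 64 (P = ((5 - 1) + 4)² = (4 + 4)² = 8² = 64)
g = 10 (g = -2 + 12 = 10)
-30*P + g = -30*64 + 10 = -1920 + 10 = -1910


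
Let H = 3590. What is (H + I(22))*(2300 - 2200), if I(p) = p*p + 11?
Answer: 408500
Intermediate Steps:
I(p) = 11 + p² (I(p) = p² + 11 = 11 + p²)
(H + I(22))*(2300 - 2200) = (3590 + (11 + 22²))*(2300 - 2200) = (3590 + (11 + 484))*100 = (3590 + 495)*100 = 4085*100 = 408500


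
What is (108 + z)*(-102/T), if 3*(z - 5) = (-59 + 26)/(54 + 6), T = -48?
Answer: 115073/480 ≈ 239.74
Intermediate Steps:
z = 289/60 (z = 5 + ((-59 + 26)/(54 + 6))/3 = 5 + (-33/60)/3 = 5 + (-33*1/60)/3 = 5 + (1/3)*(-11/20) = 5 - 11/60 = 289/60 ≈ 4.8167)
(108 + z)*(-102/T) = (108 + 289/60)*(-102/(-48)) = 6769*(-102*(-1/48))/60 = (6769/60)*(17/8) = 115073/480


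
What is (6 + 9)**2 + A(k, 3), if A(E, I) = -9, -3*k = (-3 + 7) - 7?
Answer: 216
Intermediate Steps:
k = 1 (k = -((-3 + 7) - 7)/3 = -(4 - 7)/3 = -1/3*(-3) = 1)
(6 + 9)**2 + A(k, 3) = (6 + 9)**2 - 9 = 15**2 - 9 = 225 - 9 = 216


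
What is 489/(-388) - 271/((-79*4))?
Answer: -3086/7663 ≈ -0.40271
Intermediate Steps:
489/(-388) - 271/((-79*4)) = 489*(-1/388) - 271/(-316) = -489/388 - 271*(-1/316) = -489/388 + 271/316 = -3086/7663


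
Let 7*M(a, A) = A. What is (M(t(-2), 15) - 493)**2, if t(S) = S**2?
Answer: 11806096/49 ≈ 2.4094e+5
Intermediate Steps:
M(a, A) = A/7
(M(t(-2), 15) - 493)**2 = ((1/7)*15 - 493)**2 = (15/7 - 493)**2 = (-3436/7)**2 = 11806096/49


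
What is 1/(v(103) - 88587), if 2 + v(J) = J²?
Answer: -1/77980 ≈ -1.2824e-5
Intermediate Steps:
v(J) = -2 + J²
1/(v(103) - 88587) = 1/((-2 + 103²) - 88587) = 1/((-2 + 10609) - 88587) = 1/(10607 - 88587) = 1/(-77980) = -1/77980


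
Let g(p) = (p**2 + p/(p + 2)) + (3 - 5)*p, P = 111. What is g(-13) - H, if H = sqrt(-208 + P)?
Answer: 2158/11 - I*sqrt(97) ≈ 196.18 - 9.8489*I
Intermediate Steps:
H = I*sqrt(97) (H = sqrt(-208 + 111) = sqrt(-97) = I*sqrt(97) ≈ 9.8489*I)
g(p) = p**2 - 2*p + p/(2 + p) (g(p) = (p**2 + p/(2 + p)) - 2*p = p**2 - 2*p + p/(2 + p))
g(-13) - H = -13*(-3 + (-13)**2)/(2 - 13) - I*sqrt(97) = -13*(-3 + 169)/(-11) - I*sqrt(97) = -13*(-1/11)*166 - I*sqrt(97) = 2158/11 - I*sqrt(97)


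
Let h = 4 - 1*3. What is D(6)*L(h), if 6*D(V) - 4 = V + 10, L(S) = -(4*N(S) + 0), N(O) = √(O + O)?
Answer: -40*√2/3 ≈ -18.856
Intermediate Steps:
N(O) = √2*√O (N(O) = √(2*O) = √2*√O)
h = 1 (h = 4 - 3 = 1)
L(S) = -4*√2*√S (L(S) = -(4*(√2*√S) + 0) = -(4*√2*√S + 0) = -4*√2*√S)
D(V) = 7/3 + V/6 (D(V) = ⅔ + (V + 10)/6 = ⅔ + (10 + V)/6 = ⅔ + (5/3 + V/6) = 7/3 + V/6)
D(6)*L(h) = (7/3 + (⅙)*6)*(-4*√2*√1) = (7/3 + 1)*(-4*√2*1) = 10*(-4*√2)/3 = -40*√2/3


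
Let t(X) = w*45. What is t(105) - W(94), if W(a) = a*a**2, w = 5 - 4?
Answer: -830539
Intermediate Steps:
w = 1
W(a) = a**3
t(X) = 45 (t(X) = 1*45 = 45)
t(105) - W(94) = 45 - 1*94**3 = 45 - 1*830584 = 45 - 830584 = -830539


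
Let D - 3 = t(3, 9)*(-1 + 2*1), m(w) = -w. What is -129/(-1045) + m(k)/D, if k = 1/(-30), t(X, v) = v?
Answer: 9497/75240 ≈ 0.12622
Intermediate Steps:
k = -1/30 ≈ -0.033333
D = 12 (D = 3 + 9*(-1 + 2*1) = 3 + 9*(-1 + 2) = 3 + 9*1 = 3 + 9 = 12)
-129/(-1045) + m(k)/D = -129/(-1045) - 1*(-1/30)/12 = -129*(-1/1045) + (1/30)*(1/12) = 129/1045 + 1/360 = 9497/75240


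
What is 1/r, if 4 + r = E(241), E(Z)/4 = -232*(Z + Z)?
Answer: -1/447300 ≈ -2.2356e-6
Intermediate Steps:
E(Z) = -1856*Z (E(Z) = 4*(-232*(Z + Z)) = 4*(-464*Z) = -1856*Z)
r = -447300 (r = -4 - 1856*241 = -4 - 447296 = -447300)
1/r = 1/(-447300) = -1/447300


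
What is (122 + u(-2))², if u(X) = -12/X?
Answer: 16384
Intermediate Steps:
(122 + u(-2))² = (122 - 12/(-2))² = (122 - 12*(-½))² = (122 + 6)² = 128² = 16384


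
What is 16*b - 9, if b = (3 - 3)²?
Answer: -9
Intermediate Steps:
b = 0 (b = 0² = 0)
16*b - 9 = 16*0 - 9 = 0 - 9 = -9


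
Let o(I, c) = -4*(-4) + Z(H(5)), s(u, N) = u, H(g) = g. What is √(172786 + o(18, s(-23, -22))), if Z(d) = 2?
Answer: 2*√43201 ≈ 415.70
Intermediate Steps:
o(I, c) = 18 (o(I, c) = -4*(-4) + 2 = 16 + 2 = 18)
√(172786 + o(18, s(-23, -22))) = √(172786 + 18) = √172804 = 2*√43201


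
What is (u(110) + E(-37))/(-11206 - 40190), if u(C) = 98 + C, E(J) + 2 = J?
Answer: -169/51396 ≈ -0.0032882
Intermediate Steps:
E(J) = -2 + J
(u(110) + E(-37))/(-11206 - 40190) = ((98 + 110) + (-2 - 37))/(-11206 - 40190) = (208 - 39)/(-51396) = 169*(-1/51396) = -169/51396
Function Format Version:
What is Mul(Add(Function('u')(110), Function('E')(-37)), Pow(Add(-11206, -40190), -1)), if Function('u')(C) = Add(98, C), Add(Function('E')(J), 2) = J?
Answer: Rational(-169, 51396) ≈ -0.0032882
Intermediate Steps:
Function('E')(J) = Add(-2, J)
Mul(Add(Function('u')(110), Function('E')(-37)), Pow(Add(-11206, -40190), -1)) = Mul(Add(Add(98, 110), Add(-2, -37)), Pow(Add(-11206, -40190), -1)) = Mul(Add(208, -39), Pow(-51396, -1)) = Mul(169, Rational(-1, 51396)) = Rational(-169, 51396)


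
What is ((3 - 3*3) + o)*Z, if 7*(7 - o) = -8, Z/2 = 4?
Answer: 120/7 ≈ 17.143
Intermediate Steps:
Z = 8 (Z = 2*4 = 8)
o = 57/7 (o = 7 - ⅐*(-8) = 7 + 8/7 = 57/7 ≈ 8.1429)
((3 - 3*3) + o)*Z = ((3 - 3*3) + 57/7)*8 = ((3 - 9) + 57/7)*8 = (-6 + 57/7)*8 = (15/7)*8 = 120/7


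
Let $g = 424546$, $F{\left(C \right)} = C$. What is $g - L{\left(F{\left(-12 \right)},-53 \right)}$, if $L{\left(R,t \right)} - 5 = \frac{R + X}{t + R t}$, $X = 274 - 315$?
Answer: $\frac{4669952}{11} \approx 4.2454 \cdot 10^{5}$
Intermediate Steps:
$X = -41$
$L{\left(R,t \right)} = 5 + \frac{-41 + R}{t + R t}$ ($L{\left(R,t \right)} = 5 + \frac{R - 41}{t + R t} = 5 + \frac{-41 + R}{t + R t}$)
$g - L{\left(F{\left(-12 \right)},-53 \right)} = 424546 - \frac{-41 - 12 + 5 \left(-53\right) + 5 \left(-12\right) \left(-53\right)}{\left(-53\right) \left(1 - 12\right)} = 424546 - - \frac{-41 - 12 - 265 + 3180}{53 \left(-11\right)} = 424546 - \left(- \frac{1}{53}\right) \left(- \frac{1}{11}\right) 2862 = 424546 - \frac{54}{11} = \frac{4669952}{11}$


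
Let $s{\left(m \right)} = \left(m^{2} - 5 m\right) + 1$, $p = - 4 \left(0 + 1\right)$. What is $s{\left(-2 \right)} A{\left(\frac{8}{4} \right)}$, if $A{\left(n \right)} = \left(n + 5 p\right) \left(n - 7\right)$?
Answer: $1350$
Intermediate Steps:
$p = -4$ ($p = \left(-4\right) 1 = -4$)
$s{\left(m \right)} = 1 + m^{2} - 5 m$
$A{\left(n \right)} = \left(-20 + n\right) \left(-7 + n\right)$ ($A{\left(n \right)} = \left(n + 5 \left(-4\right)\right) \left(n - 7\right) = \left(n - 20\right) \left(-7 + n\right) = \left(-20 + n\right) \left(-7 + n\right)$)
$s{\left(-2 \right)} A{\left(\frac{8}{4} \right)} = \left(1 + \left(-2\right)^{2} - -10\right) \left(140 + \left(\frac{8}{4}\right)^{2} - 27 \cdot \frac{8}{4}\right) = \left(1 + 4 + 10\right) \left(140 + \left(8 \cdot \frac{1}{4}\right)^{2} - 27 \cdot 8 \cdot \frac{1}{4}\right) = 15 \left(140 + 2^{2} - 54\right) = 15 \left(140 + 4 - 54\right) = 15 \cdot 90 = 1350$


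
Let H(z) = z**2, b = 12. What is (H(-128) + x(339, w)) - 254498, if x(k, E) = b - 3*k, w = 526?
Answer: -239119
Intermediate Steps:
x(k, E) = 12 - 3*k
(H(-128) + x(339, w)) - 254498 = ((-128)**2 + (12 - 3*339)) - 254498 = (16384 + (12 - 1017)) - 254498 = (16384 - 1005) - 254498 = 15379 - 254498 = -239119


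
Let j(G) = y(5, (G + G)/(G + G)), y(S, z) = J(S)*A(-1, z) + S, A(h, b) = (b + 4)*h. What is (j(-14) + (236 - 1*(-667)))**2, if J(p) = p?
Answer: 779689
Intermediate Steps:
A(h, b) = h*(4 + b) (A(h, b) = (4 + b)*h = h*(4 + b))
y(S, z) = S + S*(-4 - z) (y(S, z) = S*(-(4 + z)) + S = S*(-4 - z) + S = S + S*(-4 - z))
j(G) = -20 (j(G) = 5*(-3 - (G + G)/(G + G)) = 5*(-3 - 2*G/(2*G)) = 5*(-3 - 2*G*1/(2*G)) = 5*(-3 - 1*1) = 5*(-3 - 1) = 5*(-4) = -20)
(j(-14) + (236 - 1*(-667)))**2 = (-20 + (236 - 1*(-667)))**2 = (-20 + (236 + 667))**2 = (-20 + 903)**2 = 883**2 = 779689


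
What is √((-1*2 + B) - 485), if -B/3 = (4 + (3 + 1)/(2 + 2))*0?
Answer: I*√487 ≈ 22.068*I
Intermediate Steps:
B = 0 (B = -3*(4 + (3 + 1)/(2 + 2))*0 = -3*(4 + 4/4)*0 = -3*(4 + 4*(¼))*0 = -3*(4 + 1)*0 = -15*0 = -3*0 = 0)
√((-1*2 + B) - 485) = √((-1*2 + 0) - 485) = √((-2 + 0) - 485) = √(-2 - 485) = √(-487) = I*√487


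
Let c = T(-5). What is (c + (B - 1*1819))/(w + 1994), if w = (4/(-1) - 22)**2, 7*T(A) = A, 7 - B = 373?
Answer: -510/623 ≈ -0.81862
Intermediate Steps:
B = -366 (B = 7 - 1*373 = 7 - 373 = -366)
T(A) = A/7
c = -5/7 (c = (1/7)*(-5) = -5/7 ≈ -0.71429)
w = 676 (w = (4*(-1) - 22)**2 = (-4 - 22)**2 = (-26)**2 = 676)
(c + (B - 1*1819))/(w + 1994) = (-5/7 + (-366 - 1*1819))/(676 + 1994) = (-5/7 + (-366 - 1819))/2670 = (-5/7 - 2185)*(1/2670) = -15300/7*1/2670 = -510/623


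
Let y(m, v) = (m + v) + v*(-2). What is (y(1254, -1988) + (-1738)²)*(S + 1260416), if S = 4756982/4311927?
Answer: 5478098627514444668/1437309 ≈ 3.8114e+12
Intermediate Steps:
y(m, v) = m - v (y(m, v) = (m + v) - 2*v = m - v)
S = 4756982/4311927 (S = 4756982*(1/4311927) = 4756982/4311927 ≈ 1.1032)
(y(1254, -1988) + (-1738)²)*(S + 1260416) = ((1254 - 1*(-1988)) + (-1738)²)*(4756982/4311927 + 1260416) = ((1254 + 1988) + 3020644)*(5434826538614/4311927) = (3242 + 3020644)*(5434826538614/4311927) = 3023886*(5434826538614/4311927) = 5478098627514444668/1437309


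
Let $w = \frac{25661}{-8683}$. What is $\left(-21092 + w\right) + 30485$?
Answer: $\frac{81533758}{8683} \approx 9390.0$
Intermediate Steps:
$w = - \frac{25661}{8683}$ ($w = 25661 \left(- \frac{1}{8683}\right) = - \frac{25661}{8683} \approx -2.9553$)
$\left(-21092 + w\right) + 30485 = \left(-21092 - \frac{25661}{8683}\right) + 30485 = - \frac{183167497}{8683} + 30485 = \frac{81533758}{8683}$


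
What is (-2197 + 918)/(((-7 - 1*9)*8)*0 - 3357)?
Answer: 1279/3357 ≈ 0.38099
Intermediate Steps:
(-2197 + 918)/(((-7 - 1*9)*8)*0 - 3357) = -1279/(((-7 - 9)*8)*0 - 3357) = -1279/(-16*8*0 - 3357) = -1279/(-128*0 - 3357) = -1279/(0 - 3357) = -1279/(-3357) = -1279*(-1/3357) = 1279/3357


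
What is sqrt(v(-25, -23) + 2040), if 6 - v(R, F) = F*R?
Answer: sqrt(1471) ≈ 38.354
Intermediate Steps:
v(R, F) = 6 - F*R
sqrt(v(-25, -23) + 2040) = sqrt((6 - 1*(-23)*(-25)) + 2040) = sqrt((6 - 575) + 2040) = sqrt(-569 + 2040) = sqrt(1471)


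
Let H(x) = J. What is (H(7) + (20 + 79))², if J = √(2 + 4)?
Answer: (99 + √6)² ≈ 10292.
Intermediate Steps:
J = √6 ≈ 2.4495
H(x) = √6
(H(7) + (20 + 79))² = (√6 + (20 + 79))² = (√6 + 99)² = (99 + √6)²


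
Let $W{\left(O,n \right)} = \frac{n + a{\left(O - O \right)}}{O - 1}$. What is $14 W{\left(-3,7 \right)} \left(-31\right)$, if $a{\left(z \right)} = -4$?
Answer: $\frac{651}{2} \approx 325.5$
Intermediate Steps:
$W{\left(O,n \right)} = \frac{-4 + n}{-1 + O}$ ($W{\left(O,n \right)} = \frac{n - 4}{O - 1} = \frac{-4 + n}{-1 + O}$)
$14 W{\left(-3,7 \right)} \left(-31\right) = 14 \frac{-4 + 7}{-1 - 3} \left(-31\right) = 14 \frac{1}{-4} \cdot 3 \left(-31\right) = 14 \left(\left(- \frac{1}{4}\right) 3\right) \left(-31\right) = 14 \left(- \frac{3}{4}\right) \left(-31\right) = \left(- \frac{21}{2}\right) \left(-31\right) = \frac{651}{2}$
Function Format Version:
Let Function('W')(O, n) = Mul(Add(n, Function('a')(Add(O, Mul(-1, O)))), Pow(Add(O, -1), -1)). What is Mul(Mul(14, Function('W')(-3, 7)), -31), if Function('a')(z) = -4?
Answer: Rational(651, 2) ≈ 325.50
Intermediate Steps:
Function('W')(O, n) = Mul(Pow(Add(-1, O), -1), Add(-4, n)) (Function('W')(O, n) = Mul(Add(n, -4), Pow(Add(O, -1), -1)) = Mul(Add(-4, n), Pow(Add(-1, O), -1)) = Mul(Pow(Add(-1, O), -1), Add(-4, n)))
Mul(Mul(14, Function('W')(-3, 7)), -31) = Mul(Mul(14, Mul(Pow(Add(-1, -3), -1), Add(-4, 7))), -31) = Mul(Mul(14, Mul(Pow(-4, -1), 3)), -31) = Mul(Mul(14, Mul(Rational(-1, 4), 3)), -31) = Mul(Mul(14, Rational(-3, 4)), -31) = Mul(Rational(-21, 2), -31) = Rational(651, 2)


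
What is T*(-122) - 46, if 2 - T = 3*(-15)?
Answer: -5780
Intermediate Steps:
T = 47 (T = 2 - 3*(-15) = 2 - 1*(-45) = 2 + 45 = 47)
T*(-122) - 46 = 47*(-122) - 46 = -5734 - 46 = -5780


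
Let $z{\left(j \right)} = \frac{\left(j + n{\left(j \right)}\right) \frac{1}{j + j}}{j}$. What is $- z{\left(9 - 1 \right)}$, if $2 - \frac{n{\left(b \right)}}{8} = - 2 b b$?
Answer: $- \frac{131}{16} \approx -8.1875$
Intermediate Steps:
$n{\left(b \right)} = 16 + 16 b^{2}$ ($n{\left(b \right)} = 16 - 8 - 2 b b = 16 - 8 \left(- 2 b^{2}\right) = 16 + 16 b^{2}$)
$z{\left(j \right)} = \frac{16 + j + 16 j^{2}}{2 j^{2}}$ ($z{\left(j \right)} = \frac{\left(j + \left(16 + 16 j^{2}\right)\right) \frac{1}{j + j}}{j} = \frac{\left(16 + j + 16 j^{2}\right) \frac{1}{2 j}}{j} = \frac{\frac{1}{2} \frac{1}{j} \left(16 + j + 16 j^{2}\right)}{j} = \frac{16 + j + 16 j^{2}}{2 j^{2}}$)
$- z{\left(9 - 1 \right)} = - (8 + \frac{1}{2 \left(9 - 1\right)} + \frac{8}{\left(9 - 1\right)^{2}}) = - (8 + \frac{1}{2 \cdot 8} + \frac{8}{64}) = - (8 + \frac{1}{2} \cdot \frac{1}{8} + 8 \cdot \frac{1}{64}) = - (8 + \frac{1}{16} + \frac{1}{8}) = \left(-1\right) \frac{131}{16} = - \frac{131}{16}$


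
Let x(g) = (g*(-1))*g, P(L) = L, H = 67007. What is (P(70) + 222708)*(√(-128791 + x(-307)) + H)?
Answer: 14927685446 + 1782224*I*√3485 ≈ 1.4928e+10 + 1.0521e+8*I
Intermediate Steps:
x(g) = -g² (x(g) = (-g)*g = -g²)
(P(70) + 222708)*(√(-128791 + x(-307)) + H) = (70 + 222708)*(√(-128791 - 1*(-307)²) + 67007) = 222778*(√(-128791 - 1*94249) + 67007) = 222778*(√(-128791 - 94249) + 67007) = 222778*(√(-223040) + 67007) = 222778*(8*I*√3485 + 67007) = 222778*(67007 + 8*I*√3485) = 14927685446 + 1782224*I*√3485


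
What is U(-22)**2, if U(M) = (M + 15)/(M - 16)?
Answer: 49/1444 ≈ 0.033934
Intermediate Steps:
U(M) = (15 + M)/(-16 + M)
U(-22)**2 = ((15 - 22)/(-16 - 22))**2 = (-7/(-38))**2 = (-1/38*(-7))**2 = (7/38)**2 = 49/1444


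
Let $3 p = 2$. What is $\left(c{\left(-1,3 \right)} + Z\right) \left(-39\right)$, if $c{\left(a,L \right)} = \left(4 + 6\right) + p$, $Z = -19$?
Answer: $325$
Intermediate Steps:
$p = \frac{2}{3}$ ($p = \frac{1}{3} \cdot 2 = \frac{2}{3} \approx 0.66667$)
$c{\left(a,L \right)} = \frac{32}{3}$ ($c{\left(a,L \right)} = \left(4 + 6\right) + \frac{2}{3} = 10 + \frac{2}{3} = \frac{32}{3}$)
$\left(c{\left(-1,3 \right)} + Z\right) \left(-39\right) = \left(\frac{32}{3} - 19\right) \left(-39\right) = \left(- \frac{25}{3}\right) \left(-39\right) = 325$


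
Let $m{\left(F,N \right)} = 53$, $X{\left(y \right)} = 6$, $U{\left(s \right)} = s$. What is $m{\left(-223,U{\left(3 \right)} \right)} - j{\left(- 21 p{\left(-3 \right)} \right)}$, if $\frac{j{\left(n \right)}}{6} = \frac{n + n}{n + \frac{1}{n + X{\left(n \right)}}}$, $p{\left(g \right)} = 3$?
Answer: $\frac{36821}{898} \approx 41.003$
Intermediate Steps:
$j{\left(n \right)} = \frac{12 n}{n + \frac{1}{6 + n}}$ ($j{\left(n \right)} = 6 \frac{n + n}{n + \frac{1}{n + 6}} = 6 \frac{2 n}{n + \frac{1}{6 + n}} = \frac{12 n}{n + \frac{1}{6 + n}}$)
$m{\left(-223,U{\left(3 \right)} \right)} - j{\left(- 21 p{\left(-3 \right)} \right)} = 53 - \frac{12 \left(\left(-21\right) 3\right) \left(6 - 63\right)}{1 + \left(\left(-21\right) 3\right)^{2} + 6 \left(\left(-21\right) 3\right)} = 53 - 12 \left(-63\right) \frac{1}{1 + \left(-63\right)^{2} + 6 \left(-63\right)} \left(6 - 63\right) = 53 - 12 \left(-63\right) \frac{1}{1 + 3969 - 378} \left(-57\right) = 53 - 12 \left(-63\right) \frac{1}{3592} \left(-57\right) = 53 - \frac{10773}{898} = \frac{36821}{898}$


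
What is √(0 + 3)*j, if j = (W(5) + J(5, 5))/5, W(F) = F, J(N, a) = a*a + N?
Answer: 7*√3 ≈ 12.124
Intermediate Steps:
J(N, a) = N + a² (J(N, a) = a² + N = N + a²)
j = 7 (j = (5 + (5 + 5²))/5 = (5 + (5 + 25))/5 = (5 + 30)/5 = (⅕)*35 = 7)
√(0 + 3)*j = √(0 + 3)*7 = √3*7 = 7*√3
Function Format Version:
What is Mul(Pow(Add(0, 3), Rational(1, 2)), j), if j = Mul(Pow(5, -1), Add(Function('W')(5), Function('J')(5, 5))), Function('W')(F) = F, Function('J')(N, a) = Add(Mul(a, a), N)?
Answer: Mul(7, Pow(3, Rational(1, 2))) ≈ 12.124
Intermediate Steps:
Function('J')(N, a) = Add(N, Pow(a, 2)) (Function('J')(N, a) = Add(Pow(a, 2), N) = Add(N, Pow(a, 2)))
j = 7 (j = Mul(Pow(5, -1), Add(5, Add(5, Pow(5, 2)))) = Mul(Rational(1, 5), Add(5, Add(5, 25))) = Mul(Rational(1, 5), Add(5, 30)) = Mul(Rational(1, 5), 35) = 7)
Mul(Pow(Add(0, 3), Rational(1, 2)), j) = Mul(Pow(Add(0, 3), Rational(1, 2)), 7) = Mul(Pow(3, Rational(1, 2)), 7) = Mul(7, Pow(3, Rational(1, 2)))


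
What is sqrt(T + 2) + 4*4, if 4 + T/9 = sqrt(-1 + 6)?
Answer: 16 + sqrt(-34 + 9*sqrt(5)) ≈ 16.0 + 3.725*I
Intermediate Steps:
T = -36 + 9*sqrt(5) (T = -36 + 9*sqrt(-1 + 6) = -36 + 9*sqrt(5) ≈ -15.875)
sqrt(T + 2) + 4*4 = sqrt((-36 + 9*sqrt(5)) + 2) + 4*4 = sqrt(-34 + 9*sqrt(5)) + 16 = 16 + sqrt(-34 + 9*sqrt(5))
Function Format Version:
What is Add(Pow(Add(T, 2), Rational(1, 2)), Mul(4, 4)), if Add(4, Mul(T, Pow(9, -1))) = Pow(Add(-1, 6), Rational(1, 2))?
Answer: Add(16, Pow(Add(-34, Mul(9, Pow(5, Rational(1, 2)))), Rational(1, 2))) ≈ Add(16.000, Mul(3.7250, I))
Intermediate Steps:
T = Add(-36, Mul(9, Pow(5, Rational(1, 2)))) (T = Add(-36, Mul(9, Pow(Add(-1, 6), Rational(1, 2)))) = Add(-36, Mul(9, Pow(5, Rational(1, 2)))) ≈ -15.875)
Add(Pow(Add(T, 2), Rational(1, 2)), Mul(4, 4)) = Add(Pow(Add(Add(-36, Mul(9, Pow(5, Rational(1, 2)))), 2), Rational(1, 2)), Mul(4, 4)) = Add(Pow(Add(-34, Mul(9, Pow(5, Rational(1, 2)))), Rational(1, 2)), 16) = Add(16, Pow(Add(-34, Mul(9, Pow(5, Rational(1, 2)))), Rational(1, 2)))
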